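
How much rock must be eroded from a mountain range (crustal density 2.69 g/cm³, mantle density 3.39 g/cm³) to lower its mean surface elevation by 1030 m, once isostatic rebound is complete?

Net drop Δ = e − u = e − e ρ_c/ρ_m = e (ρ_m − ρ_c)/ρ_m.
e = Δ ρ_m/(ρ_m − ρ_c) = 1030 m × 3.39/0.7 = 4990 m.

4990 m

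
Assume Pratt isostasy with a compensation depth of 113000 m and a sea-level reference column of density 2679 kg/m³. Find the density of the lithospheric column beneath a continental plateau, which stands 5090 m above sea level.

Pratt balance: ρ_ref D = ρ (D + h).
ρ = ρ_ref D/(D + h) = 2679 × 113000 m/(113000 m + 5090 m) = 2560 kg/m³.

2560 kg/m³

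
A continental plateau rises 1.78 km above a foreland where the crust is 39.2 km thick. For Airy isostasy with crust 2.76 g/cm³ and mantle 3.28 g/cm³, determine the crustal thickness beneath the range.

50.4 km

Root depth r = h ρ_c / (ρ_m − ρ_c) = 1.78 km × 2.76 / 0.52 = 9.448 km.
Total thickness = T + h + r = 39.2 km + 1.78 km + 9.448 km = 50.4 km.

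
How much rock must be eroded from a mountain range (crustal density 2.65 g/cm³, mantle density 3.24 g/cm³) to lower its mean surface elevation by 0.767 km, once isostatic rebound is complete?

Net drop Δ = e − u = e − e ρ_c/ρ_m = e (ρ_m − ρ_c)/ρ_m.
e = Δ ρ_m/(ρ_m − ρ_c) = 0.767 km × 3.24/0.59 = 4.21 km.

4.21 km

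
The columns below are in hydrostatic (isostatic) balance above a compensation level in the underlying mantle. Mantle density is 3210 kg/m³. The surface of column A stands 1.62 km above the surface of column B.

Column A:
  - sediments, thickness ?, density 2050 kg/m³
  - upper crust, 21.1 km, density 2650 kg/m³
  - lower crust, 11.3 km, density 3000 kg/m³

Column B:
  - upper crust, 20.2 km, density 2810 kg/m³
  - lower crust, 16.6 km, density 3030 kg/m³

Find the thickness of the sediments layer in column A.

Take the compensation level at the base of the deeper column (depth z_c below the surface of column A) and equate Σ ρ_i t_i down to z_c; mantle fills any gap and the z_c terms cancel.
Column A: x×2050 + 21.1×2650 + 11.3×3000 + (z_c − 32.4 − x)×3210
Column B: 1.62×0 + 20.2×2810 + 16.6×3030 + (z_c − 1.62 − 36.8)×3210
The z_c×3210 term appears on both sides and cancels. Collect the known terms of each column as K = Σ(ρt)_known − 3210 × (depth of known layers): K_A = 89815 − 3210×32.4 = −14189; K_B = 107060 − 3210×(1.62 + 36.8) = −16268.2.
Balance: K_A − x×(3210 − 2050) = K_B, so x = (K_A − K_B)/(3210 − 2050) = 2079.2/1160 = 1.79 km.

1.79 km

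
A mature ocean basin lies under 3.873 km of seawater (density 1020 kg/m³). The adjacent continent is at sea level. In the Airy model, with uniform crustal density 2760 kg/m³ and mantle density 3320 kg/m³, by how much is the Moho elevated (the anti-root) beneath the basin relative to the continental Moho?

12 km

Balancing pressure at the compensation depth: replacing crust with seawater at the top is compensated by replacing crust with mantle at the base: d (ρ_c − ρ_w) = a (ρ_m − ρ_c).
a = d (ρ_c − ρ_w)/(ρ_m − ρ_c) = 3.873 km × 1740/560 = 12 km.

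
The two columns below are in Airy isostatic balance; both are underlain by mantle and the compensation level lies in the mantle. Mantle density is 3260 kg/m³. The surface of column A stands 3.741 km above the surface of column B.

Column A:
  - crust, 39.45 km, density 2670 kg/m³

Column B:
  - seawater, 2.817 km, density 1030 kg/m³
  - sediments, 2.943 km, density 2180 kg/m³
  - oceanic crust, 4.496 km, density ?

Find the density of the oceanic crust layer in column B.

Take the compensation level at the base of the deeper column (depth z_c below the surface of column A) and equate Σ ρ_i t_i down to z_c; mantle fills any gap and the z_c terms cancel.
Column A: 39.45×2670 + (z_c − 39.45)×3260
Column B: 3.741×0 + 2.817×1030 + 2.943×2180 + 4.496×ρ + (z_c − 3.741 − 10.256)×3260
The z_c×3260 term appears on both sides and cancels. Collect the known terms of each column as K = Σ(ρt)_known − 3260 × (depth of known layers): K_A = 105331.5 − 3260×39.45 = −23275.5; K_B = 9317.25 − 3260×(3.741 + 10.256) = −36312.97.
Balance: K_A = K_B + 4.496×ρ, so ρ = (K_A − K_B)/4.496 = 13037.5/4.496 = 2900 kg/m³.

2900 kg/m³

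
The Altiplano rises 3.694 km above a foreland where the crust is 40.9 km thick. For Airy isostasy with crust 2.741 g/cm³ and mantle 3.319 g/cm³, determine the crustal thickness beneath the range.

Root depth r = h ρ_c / (ρ_m − ρ_c) = 3.694 km × 2.741 / 0.578 = 17.52 km.
Total thickness = T + h + r = 40.9 km + 3.694 km + 17.52 km = 62.1 km.

62.1 km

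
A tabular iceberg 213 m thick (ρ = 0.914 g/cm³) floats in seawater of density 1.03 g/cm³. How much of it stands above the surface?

Floating equilibrium: submerged depth d = t ρ_obj/ρ_fluid = 213 m × 0.914/1.03 = 189 m.
Freeboard = t − d = 213 m − 189 m = 24 m.

24 m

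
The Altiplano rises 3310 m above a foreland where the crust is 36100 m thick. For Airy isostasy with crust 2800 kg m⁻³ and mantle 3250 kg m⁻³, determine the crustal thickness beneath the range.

Root depth r = h ρ_c / (ρ_m − ρ_c) = 3310 m × 2800 / 450 = 20600 m.
Total thickness = T + h + r = 36100 m + 3310 m + 20600 m = 60000 m.

60000 m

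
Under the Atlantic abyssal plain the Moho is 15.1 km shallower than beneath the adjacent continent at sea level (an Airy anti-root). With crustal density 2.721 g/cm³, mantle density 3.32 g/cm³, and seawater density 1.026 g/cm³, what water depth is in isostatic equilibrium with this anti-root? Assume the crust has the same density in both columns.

5.34 km

Replacing a thickness d of crust by seawater at the top must be balanced by replacing crust with mantle at the base: d (ρ_c − ρ_w) = a (ρ_m − ρ_c).
d = a (ρ_m − ρ_c)/(ρ_c − ρ_w) = 15.1 km × 0.599/1.695 = 5.34 km.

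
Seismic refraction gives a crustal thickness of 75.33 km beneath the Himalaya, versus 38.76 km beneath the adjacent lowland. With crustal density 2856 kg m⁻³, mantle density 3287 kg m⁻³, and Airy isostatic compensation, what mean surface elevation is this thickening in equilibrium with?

Excess crust Δ = 75.33 km − 38.76 km = 36.57 km, split between elevation h and root r with h + r = Δ.
Airy balance ρ_c h = (ρ_m − ρ_c) r gives r = h ρ_c/(ρ_m − ρ_c), so h (1 + ρ_c/(ρ_m − ρ_c)) = Δ, i.e. h = Δ (ρ_m − ρ_c)/ρ_m.
h = 36.57 km × 431/3287 = 4.8 km.

4.8 km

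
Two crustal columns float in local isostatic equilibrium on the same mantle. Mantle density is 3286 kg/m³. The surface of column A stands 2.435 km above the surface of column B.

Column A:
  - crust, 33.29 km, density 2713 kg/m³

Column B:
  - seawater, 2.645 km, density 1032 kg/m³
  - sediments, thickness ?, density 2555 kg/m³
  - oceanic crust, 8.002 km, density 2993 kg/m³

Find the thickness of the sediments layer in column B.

Take the compensation level at the base of the deeper column (depth z_c below the surface of column A) and equate Σ ρ_i t_i down to z_c; mantle fills any gap and the z_c terms cancel.
Column A: 33.29×2713 + (z_c − 33.29)×3286
Column B: 2.435×0 + 2.645×1032 + x×2555 + 8.002×2993 + (z_c − 2.435 − 10.647 − x)×3286
The z_c×3286 term appears on both sides and cancels. Collect the known terms of each column as K = Σ(ρt)_known − 3286 × (depth of known layers): K_A = 90315.77 − 3286×33.29 = −19075.17; K_B = 26679.626 − 3286×(2.435 + 10.647) = −16307.826.
Balance: K_A = K_B − x×(3286 − 2555), so x = (K_B − K_A)/(3286 − 2555) = 2767.34/731 = 3.79 km.

3.79 km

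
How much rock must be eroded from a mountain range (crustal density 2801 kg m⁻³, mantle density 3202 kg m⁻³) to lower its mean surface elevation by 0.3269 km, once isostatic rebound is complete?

Net drop Δ = e − u = e − e ρ_c/ρ_m = e (ρ_m − ρ_c)/ρ_m.
e = Δ ρ_m/(ρ_m − ρ_c) = 0.3269 km × 3202/401 = 2.61 km.

2.61 km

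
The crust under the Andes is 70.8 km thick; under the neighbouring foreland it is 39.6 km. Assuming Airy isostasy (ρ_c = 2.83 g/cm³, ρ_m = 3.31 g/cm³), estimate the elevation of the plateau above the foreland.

Excess crust Δ = 70.8 km − 39.6 km = 31.2 km, split between elevation h and root r with h + r = Δ.
Airy balance ρ_c h = (ρ_m − ρ_c) r gives r = h ρ_c/(ρ_m − ρ_c), so h (1 + ρ_c/(ρ_m − ρ_c)) = Δ, i.e. h = Δ (ρ_m − ρ_c)/ρ_m.
h = 31.2 km × 0.48/3.31 = 4.52 km.

4.52 km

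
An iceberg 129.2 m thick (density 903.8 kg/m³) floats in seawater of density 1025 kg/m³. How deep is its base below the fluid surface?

114 m

Draft d = t ρ_obj/ρ_fluid = 129.2 m × 903.8/1025 = 114 m.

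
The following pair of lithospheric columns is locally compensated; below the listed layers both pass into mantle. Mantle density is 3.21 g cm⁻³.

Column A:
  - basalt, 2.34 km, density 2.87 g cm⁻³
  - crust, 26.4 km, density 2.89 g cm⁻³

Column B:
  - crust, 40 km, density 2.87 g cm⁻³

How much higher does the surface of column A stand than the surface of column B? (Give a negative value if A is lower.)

−1.36 km

For any compensation level in the mantle, the mantle terms cancel and isostasy reduces to e = (Σt_A − Σt_B) − (Σ(ρt)_A − Σ(ρt)_B) / ρ_m.
Σt_A = 28.74 km; Σt_B = 40 km; Σ(ρt)_A = 83.0118; Σ(ρt)_B = 114.8 (in km·g cm⁻³).
e = (28.74 − 40) − (83.0118 − 114.8) / 3.21 = −1.36 km.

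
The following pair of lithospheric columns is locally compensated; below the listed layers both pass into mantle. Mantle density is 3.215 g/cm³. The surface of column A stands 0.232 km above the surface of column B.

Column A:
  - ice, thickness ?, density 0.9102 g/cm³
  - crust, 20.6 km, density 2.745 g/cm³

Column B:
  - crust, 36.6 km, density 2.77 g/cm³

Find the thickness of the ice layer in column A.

3.19 km

Take the compensation level at the base of the deeper column (depth z_c below the surface of column A) and equate Σ ρ_i t_i down to z_c; mantle fills any gap and the z_c terms cancel.
Column A: x×0.9102 + 20.6×2.745 + (z_c − 20.6 − x)×3.215
Column B: 0.232×0 + 36.6×2.77 + (z_c − 0.232 − 36.6)×3.215
The z_c×3.215 term appears on both sides and cancels. Collect the known terms of each column as K = Σ(ρt)_known − 3.215 × (depth of known layers): K_A = 56.547 − 3.215×20.6 = −9.682; K_B = 101.382 − 3.215×(0.232 + 36.6) = −17.03288.
Balance: K_A − x×(3.215 − 0.9102) = K_B, so x = (K_A − K_B)/(3.215 − 0.9102) = 7.35088/2.3048 = 3.19 km.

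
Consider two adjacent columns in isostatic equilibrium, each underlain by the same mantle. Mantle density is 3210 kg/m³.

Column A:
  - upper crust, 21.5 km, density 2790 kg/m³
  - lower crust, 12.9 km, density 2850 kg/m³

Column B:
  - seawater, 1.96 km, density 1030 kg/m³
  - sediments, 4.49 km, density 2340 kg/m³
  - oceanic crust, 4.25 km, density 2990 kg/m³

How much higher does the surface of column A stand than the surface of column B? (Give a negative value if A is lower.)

For any compensation level in the mantle, the mantle terms cancel and isostasy reduces to e = (Σt_A − Σt_B) − (Σ(ρt)_A − Σ(ρt)_B) / ρ_m.
Σt_A = 34.4 km; Σt_B = 10.7 km; Σ(ρt)_A = 96750; Σ(ρt)_B = 25232.9 (in km·kg/m³).
e = (34.4 − 10.7) − (96750 − 25232.9) / 3210 = 1.42 km.

1.42 km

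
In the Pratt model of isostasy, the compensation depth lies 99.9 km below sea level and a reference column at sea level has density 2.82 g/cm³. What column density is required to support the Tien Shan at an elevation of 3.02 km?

2.74 g/cm³

Pratt balance: ρ_ref D = ρ (D + h).
ρ = ρ_ref D/(D + h) = 2.82 × 99.9 km/(99.9 km + 3.02 km) = 2.74 g/cm³.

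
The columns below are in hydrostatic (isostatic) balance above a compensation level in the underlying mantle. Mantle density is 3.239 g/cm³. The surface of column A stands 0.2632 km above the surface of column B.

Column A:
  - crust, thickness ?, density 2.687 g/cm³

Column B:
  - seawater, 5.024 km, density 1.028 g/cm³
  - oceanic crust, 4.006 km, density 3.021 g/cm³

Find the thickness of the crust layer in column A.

23.2 km

Take the compensation level at the base of the deeper column (depth z_c below the surface of column A) and equate Σ ρ_i t_i down to z_c; mantle fills any gap and the z_c terms cancel.
Column A: x×2.687 + (z_c − 0 − x)×3.239
Column B: 0.2632×0 + 5.024×1.028 + 4.006×3.021 + (z_c − 0.2632 − 9.03)×3.239
The z_c×3.239 term appears on both sides and cancels. Collect the known terms of each column as K = Σ(ρt)_known − 3.239 × (depth of known layers): K_A = 0 − 3.239×0 = 0; K_B = 17.266798 − 3.239×(0.2632 + 9.03) = −12.8338768.
Balance: K_A − x×(3.239 − 2.687) = K_B, so x = (K_A − K_B)/(3.239 − 2.687) = 12.8339/0.552 = 23.2 km.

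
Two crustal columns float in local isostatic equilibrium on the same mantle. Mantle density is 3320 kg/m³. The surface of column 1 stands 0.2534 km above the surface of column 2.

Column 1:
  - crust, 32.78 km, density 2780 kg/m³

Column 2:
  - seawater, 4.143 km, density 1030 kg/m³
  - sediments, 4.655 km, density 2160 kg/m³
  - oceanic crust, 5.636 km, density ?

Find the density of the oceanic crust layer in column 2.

2970 kg/m³

Take the compensation level at the base of the deeper column (depth z_c below the surface of column 1) and equate Σ ρ_i t_i down to z_c; mantle fills any gap and the z_c terms cancel.
Column 1: 32.78×2780 + (z_c − 32.78)×3320
Column 2: 0.2534×0 + 4.143×1030 + 4.655×2160 + 5.636×ρ + (z_c − 0.2534 − 14.434)×3320
The z_c×3320 term appears on both sides and cancels. Collect the known terms of each column as K = Σ(ρt)_known − 3320 × (depth of known layers): K_1 = 91128.4 − 3320×32.78 = −17701.2; K_2 = 14322.09 − 3320×(0.2534 + 14.434) = −34440.078.
Balance: K_1 = K_2 + 5.636×ρ, so ρ = (K_1 − K_2)/5.636 = 16738.9/5.636 = 2970 kg/m³.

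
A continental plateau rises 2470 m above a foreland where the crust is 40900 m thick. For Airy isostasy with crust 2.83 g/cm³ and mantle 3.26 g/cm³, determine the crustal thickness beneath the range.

59600 m

Root depth r = h ρ_c / (ρ_m − ρ_c) = 2470 m × 2.83 / 0.43 = 16260 m.
Total thickness = T + h + r = 40900 m + 2470 m + 16260 m = 59600 m.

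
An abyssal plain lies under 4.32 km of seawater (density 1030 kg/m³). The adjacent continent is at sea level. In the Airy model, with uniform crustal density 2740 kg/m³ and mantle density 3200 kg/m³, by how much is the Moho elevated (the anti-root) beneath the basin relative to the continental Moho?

16.1 km

By Archimedes' principle applied to the lithosphere: replacing crust with seawater at the top is compensated by replacing crust with mantle at the base: d (ρ_c − ρ_w) = a (ρ_m − ρ_c).
a = d (ρ_c − ρ_w)/(ρ_m − ρ_c) = 4.32 km × 1710/460 = 16.1 km.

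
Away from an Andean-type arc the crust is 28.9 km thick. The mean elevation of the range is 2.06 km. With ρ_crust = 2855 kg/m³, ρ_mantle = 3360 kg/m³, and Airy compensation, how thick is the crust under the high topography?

42.6 km

Root depth r = h ρ_c / (ρ_m − ρ_c) = 2.06 km × 2855 / 505 = 11.65 km.
Total thickness = T + h + r = 28.9 km + 2.06 km + 11.65 km = 42.6 km.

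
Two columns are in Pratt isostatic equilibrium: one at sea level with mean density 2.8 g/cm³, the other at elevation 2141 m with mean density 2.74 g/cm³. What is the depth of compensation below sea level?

97800 m

ρ_ref D = ρ (D + h) → D (ρ_ref − ρ) = ρ h.
D = ρ h/(ρ_ref − ρ) = 2.74 × 2141 m/(2.8 − 2.74) = 97800 m.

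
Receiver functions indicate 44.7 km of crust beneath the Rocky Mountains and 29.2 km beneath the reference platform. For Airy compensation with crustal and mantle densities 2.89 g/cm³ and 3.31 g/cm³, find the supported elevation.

1.97 km

Excess crust Δ = 44.7 km − 29.2 km = 15.5 km, split between elevation h and root r with h + r = Δ.
Airy balance ρ_c h = (ρ_m − ρ_c) r gives r = h ρ_c/(ρ_m − ρ_c), so h (1 + ρ_c/(ρ_m − ρ_c)) = Δ, i.e. h = Δ (ρ_m − ρ_c)/ρ_m.
h = 15.5 km × 0.42/3.31 = 1.97 km.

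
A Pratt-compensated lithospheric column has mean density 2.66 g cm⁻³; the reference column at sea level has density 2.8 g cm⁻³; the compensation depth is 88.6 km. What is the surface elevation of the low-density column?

4.66 km

ρ_ref D = ρ (D + h) → h = D (ρ_ref − ρ)/ρ.
h = 88.6 km × (2.8 − 2.66)/2.66 = 4.66 km.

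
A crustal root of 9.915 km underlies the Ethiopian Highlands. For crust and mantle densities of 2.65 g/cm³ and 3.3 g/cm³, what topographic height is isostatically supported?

Balancing pressure at the compensation depth: ρ_c h = (ρ_m − ρ_c) r.
h = r (ρ_m − ρ_c) / ρ_c = 9.915 km × (3.3 − 2.65) / 2.65 = 2.43 km.

2.43 km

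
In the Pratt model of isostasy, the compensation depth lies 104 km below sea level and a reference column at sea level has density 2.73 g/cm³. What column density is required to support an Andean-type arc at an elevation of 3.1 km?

2.65 g/cm³

Pratt balance: ρ_ref D = ρ (D + h).
ρ = ρ_ref D/(D + h) = 2.73 × 104 km/(104 km + 3.1 km) = 2.65 g/cm³.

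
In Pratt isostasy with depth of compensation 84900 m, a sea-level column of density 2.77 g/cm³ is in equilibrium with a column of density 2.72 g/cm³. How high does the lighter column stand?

ρ_ref D = ρ (D + h) → h = D (ρ_ref − ρ)/ρ.
h = 84900 m × (2.77 − 2.72)/2.72 = 1560 m.

1560 m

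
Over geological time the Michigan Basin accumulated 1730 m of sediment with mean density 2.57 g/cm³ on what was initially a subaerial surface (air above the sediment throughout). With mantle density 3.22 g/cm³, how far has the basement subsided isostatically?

Subaerial load: s = t ρ_sed / ρ_m = 1730 m × 2.57/3.22 = 1380 m.

1380 m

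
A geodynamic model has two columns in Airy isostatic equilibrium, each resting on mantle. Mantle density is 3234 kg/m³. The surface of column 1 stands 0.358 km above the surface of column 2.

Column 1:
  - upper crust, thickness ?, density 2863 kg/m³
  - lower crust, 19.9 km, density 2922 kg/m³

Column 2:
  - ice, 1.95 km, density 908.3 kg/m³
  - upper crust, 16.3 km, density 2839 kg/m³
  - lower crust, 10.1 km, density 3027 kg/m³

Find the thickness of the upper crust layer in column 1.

21.6 km

Take the compensation level at the base of the deeper column (depth z_c below the surface of column 1) and equate Σ ρ_i t_i down to z_c; mantle fills any gap and the z_c terms cancel.
Column 1: x×2863 + 19.9×2922 + (z_c − 19.9 − x)×3234
Column 2: 0.358×0 + 1.95×908.3 + 16.3×2839 + 10.1×3027 + (z_c − 0.358 − 28.35)×3234
The z_c×3234 term appears on both sides and cancels. Collect the known terms of each column as K = Σ(ρt)_known − 3234 × (depth of known layers): K_1 = 58147.8 − 3234×19.9 = −6208.8; K_2 = 78619.585 − 3234×(0.358 + 28.35) = −14222.087.
Balance: K_1 − x×(3234 − 2863) = K_2, so x = (K_1 − K_2)/(3234 − 2863) = 8013.29/371 = 21.6 km.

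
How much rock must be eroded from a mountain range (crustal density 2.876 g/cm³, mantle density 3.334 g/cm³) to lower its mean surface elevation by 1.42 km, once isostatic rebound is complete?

Net drop Δ = e − u = e − e ρ_c/ρ_m = e (ρ_m − ρ_c)/ρ_m.
e = Δ ρ_m/(ρ_m − ρ_c) = 1.42 km × 3.334/0.458 = 10.3 km.

10.3 km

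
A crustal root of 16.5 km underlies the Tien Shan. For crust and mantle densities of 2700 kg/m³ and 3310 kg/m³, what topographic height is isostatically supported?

Equating mass per unit area of the two columns: ρ_c h = (ρ_m − ρ_c) r.
h = r (ρ_m − ρ_c) / ρ_c = 16.5 km × (3310 − 2700) / 2700 = 3.73 km.

3.73 km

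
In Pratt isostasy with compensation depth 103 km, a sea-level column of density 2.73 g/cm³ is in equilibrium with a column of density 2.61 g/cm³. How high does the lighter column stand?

ρ_ref D = ρ (D + h) → h = D (ρ_ref − ρ)/ρ.
h = 103 km × (2.73 − 2.61)/2.61 = 4.74 km.

4.74 km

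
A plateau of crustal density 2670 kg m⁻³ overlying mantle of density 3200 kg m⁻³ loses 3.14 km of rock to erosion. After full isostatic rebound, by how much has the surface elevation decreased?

0.52 km

Rebound u = e ρ_c/ρ_m = 3.14 km × 2670/3200 = 2.62 km.
Net surface drop = e − u = 3.14 km − 2.62 km = e (ρ_m − ρ_c)/ρ_m = 0.52 km.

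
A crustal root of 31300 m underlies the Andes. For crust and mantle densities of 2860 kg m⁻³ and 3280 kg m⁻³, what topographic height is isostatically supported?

For local isostatic compensation: ρ_c h = (ρ_m − ρ_c) r.
h = r (ρ_m − ρ_c) / ρ_c = 31300 m × (3280 − 2860) / 2860 = 4600 m.

4600 m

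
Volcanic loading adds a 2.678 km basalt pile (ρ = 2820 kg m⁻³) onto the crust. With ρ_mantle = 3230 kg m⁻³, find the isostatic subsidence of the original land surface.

2.34 km

Subaerial loading: s = t ρ_load / ρ_m.
s = 2.678 km × 2820/3230 = 2.34 km.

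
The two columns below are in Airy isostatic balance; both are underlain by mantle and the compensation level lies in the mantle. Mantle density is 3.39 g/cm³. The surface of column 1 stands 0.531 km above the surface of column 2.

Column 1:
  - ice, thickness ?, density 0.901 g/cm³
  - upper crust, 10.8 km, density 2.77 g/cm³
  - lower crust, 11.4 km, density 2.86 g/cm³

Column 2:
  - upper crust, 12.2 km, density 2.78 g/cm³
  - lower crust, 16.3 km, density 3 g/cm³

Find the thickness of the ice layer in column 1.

1.15 km

Take the compensation level at the base of the deeper column (depth z_c below the surface of column 1) and equate Σ ρ_i t_i down to z_c; mantle fills any gap and the z_c terms cancel.
Column 1: x×0.901 + 10.8×2.77 + 11.4×2.86 + (z_c − 22.2 − x)×3.39
Column 2: 0.531×0 + 12.2×2.78 + 16.3×3 + (z_c − 0.531 − 28.5)×3.39
The z_c×3.39 term appears on both sides and cancels. Collect the known terms of each column as K = Σ(ρt)_known − 3.39 × (depth of known layers): K_1 = 62.52 − 3.39×22.2 = −12.738; K_2 = 82.816 − 3.39×(0.531 + 28.5) = −15.59909.
Balance: K_1 − x×(3.39 − 0.901) = K_2, so x = (K_1 − K_2)/(3.39 − 0.901) = 2.86109/2.489 = 1.15 km.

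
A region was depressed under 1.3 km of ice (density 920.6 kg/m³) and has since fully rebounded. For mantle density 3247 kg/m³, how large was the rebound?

0.369 km

Removing the load lets mantle flow back in; uplift u satisfies ρ_ice t = ρ_m u.
u = t ρ_ice/ρ_m = 1.3 km × 920.6/3247 = 0.369 km.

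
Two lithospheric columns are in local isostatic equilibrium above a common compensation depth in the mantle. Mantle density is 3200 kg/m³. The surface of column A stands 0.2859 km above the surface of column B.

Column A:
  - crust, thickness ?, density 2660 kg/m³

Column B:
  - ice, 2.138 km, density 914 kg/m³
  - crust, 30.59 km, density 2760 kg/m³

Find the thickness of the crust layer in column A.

35.7 km

Take the compensation level at the base of the deeper column (depth z_c below the surface of column A) and equate Σ ρ_i t_i down to z_c; mantle fills any gap and the z_c terms cancel.
Column A: x×2660 + (z_c − 0 − x)×3200
Column B: 0.2859×0 + 2.138×914 + 30.59×2760 + (z_c − 0.2859 − 32.728)×3200
The z_c×3200 term appears on both sides and cancels. Collect the known terms of each column as K = Σ(ρt)_known − 3200 × (depth of known layers): K_A = 0 − 3200×0 = 0; K_B = 86382.532 − 3200×(0.2859 + 32.728) = −19261.948.
Balance: K_A − x×(3200 − 2660) = K_B, so x = (K_A − K_B)/(3200 − 2660) = 19261.9/540 = 35.7 km.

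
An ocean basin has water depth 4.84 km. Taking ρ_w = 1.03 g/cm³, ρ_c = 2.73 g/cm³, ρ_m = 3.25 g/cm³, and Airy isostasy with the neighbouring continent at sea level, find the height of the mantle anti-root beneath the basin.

15.8 km

In Airy isostatic equilibrium: replacing crust with seawater at the top is compensated by replacing crust with mantle at the base: d (ρ_c − ρ_w) = a (ρ_m − ρ_c).
a = d (ρ_c − ρ_w)/(ρ_m − ρ_c) = 4.84 km × 1.7/0.52 = 15.8 km.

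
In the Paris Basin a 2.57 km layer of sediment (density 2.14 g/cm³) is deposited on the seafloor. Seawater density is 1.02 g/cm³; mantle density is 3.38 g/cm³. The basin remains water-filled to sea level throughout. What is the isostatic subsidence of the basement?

Submarine loading: the sediment displaces seawater, and the subsidence is in turn flooded, so s (ρ_m − ρ_w) = t (ρ_sed − ρ_w).
s = 2.57 km × (2.14 − 1.02) / (3.38 − 1.02) = 1.22 km.

1.22 km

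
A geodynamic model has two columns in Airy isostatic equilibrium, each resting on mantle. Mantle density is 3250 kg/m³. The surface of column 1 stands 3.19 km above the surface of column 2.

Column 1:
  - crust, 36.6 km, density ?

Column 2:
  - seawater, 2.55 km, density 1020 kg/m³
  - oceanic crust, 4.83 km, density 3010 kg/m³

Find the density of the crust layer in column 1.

Take the compensation level at the base of the deeper column (depth z_c below the surface of column 1) and equate Σ ρ_i t_i down to z_c; mantle fills any gap and the z_c terms cancel.
Column 1: 36.6×ρ + (z_c − 36.6)×3250
Column 2: 3.19×0 + 2.55×1020 + 4.83×3010 + (z_c − 3.19 − 7.38)×3250
The z_c×3250 term appears on both sides and cancels. Collect the known terms of each column as K = Σ(ρt)_known − 3250 × (depth of known layers): K_1 = 0 − 3250×36.6 = −118950; K_2 = 17139.3 − 3250×(3.19 + 7.38) = −17213.2.
Balance: K_1 + 36.6×ρ = K_2, so ρ = (K_2 − K_1)/36.6 = 101737/36.6 = 2780 kg/m³.

2780 kg/m³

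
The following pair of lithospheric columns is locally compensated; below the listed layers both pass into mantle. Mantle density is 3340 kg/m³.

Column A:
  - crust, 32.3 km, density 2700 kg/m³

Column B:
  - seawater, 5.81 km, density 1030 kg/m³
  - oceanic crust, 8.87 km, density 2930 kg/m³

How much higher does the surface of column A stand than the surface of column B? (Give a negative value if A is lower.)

For any compensation level in the mantle, the mantle terms cancel and isostasy reduces to e = (Σt_A − Σt_B) − (Σ(ρt)_A − Σ(ρt)_B) / ρ_m.
Σt_A = 32.3 km; Σt_B = 14.68 km; Σ(ρt)_A = 87210; Σ(ρt)_B = 31973.4 (in km·kg/m³).
e = (32.3 − 14.68) − (87210 − 31973.4) / 3340 = 1.08 km.

1.08 km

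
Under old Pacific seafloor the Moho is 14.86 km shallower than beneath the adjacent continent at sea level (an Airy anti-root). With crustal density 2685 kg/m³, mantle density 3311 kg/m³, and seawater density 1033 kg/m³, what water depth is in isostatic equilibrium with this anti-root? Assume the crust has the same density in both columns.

Replacing a thickness d of crust by seawater at the top must be balanced by replacing crust with mantle at the base: d (ρ_c − ρ_w) = a (ρ_m − ρ_c).
d = a (ρ_m − ρ_c)/(ρ_c − ρ_w) = 14.86 km × 626/1652 = 5.63 km.

5.63 km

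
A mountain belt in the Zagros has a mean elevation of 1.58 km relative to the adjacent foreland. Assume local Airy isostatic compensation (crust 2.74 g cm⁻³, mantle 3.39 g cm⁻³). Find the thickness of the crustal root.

6.66 km

For local isostatic compensation: the weight of the topography is balanced by the buoyancy of the root, ρ_c h = (ρ_m − ρ_c) r.
r = h · ρ_c / (ρ_m − ρ_c) = 1.58 km × 2.74 / (3.39 − 2.74) = 6.66 km.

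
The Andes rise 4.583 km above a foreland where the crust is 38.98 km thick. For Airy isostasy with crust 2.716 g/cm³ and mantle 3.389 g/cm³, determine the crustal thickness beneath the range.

Root depth r = h ρ_c / (ρ_m − ρ_c) = 4.583 km × 2.716 / 0.673 = 18.5 km.
Total thickness = T + h + r = 38.98 km + 4.583 km + 18.5 km = 62.1 km.

62.1 km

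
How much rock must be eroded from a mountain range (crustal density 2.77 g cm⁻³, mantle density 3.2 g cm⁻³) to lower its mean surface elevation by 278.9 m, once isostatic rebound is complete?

2080 m

Net drop Δ = e − u = e − e ρ_c/ρ_m = e (ρ_m − ρ_c)/ρ_m.
e = Δ ρ_m/(ρ_m − ρ_c) = 278.9 m × 3.2/0.43 = 2080 m.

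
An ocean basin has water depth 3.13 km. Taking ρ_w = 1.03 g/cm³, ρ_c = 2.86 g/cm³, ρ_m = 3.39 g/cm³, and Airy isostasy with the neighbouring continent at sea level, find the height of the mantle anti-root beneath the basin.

10.8 km

Balancing pressure at the compensation depth: replacing crust with seawater at the top is compensated by replacing crust with mantle at the base: d (ρ_c − ρ_w) = a (ρ_m − ρ_c).
a = d (ρ_c − ρ_w)/(ρ_m − ρ_c) = 3.13 km × 1.83/0.53 = 10.8 km.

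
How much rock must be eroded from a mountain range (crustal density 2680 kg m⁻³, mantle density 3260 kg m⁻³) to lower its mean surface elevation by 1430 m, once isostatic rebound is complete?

Net drop Δ = e − u = e − e ρ_c/ρ_m = e (ρ_m − ρ_c)/ρ_m.
e = Δ ρ_m/(ρ_m − ρ_c) = 1430 m × 3260/580 = 8040 m.

8040 m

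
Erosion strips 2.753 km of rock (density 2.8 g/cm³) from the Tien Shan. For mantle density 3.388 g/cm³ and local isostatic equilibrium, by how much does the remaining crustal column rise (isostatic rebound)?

2.28 km

Unloading: uplift u = e ρ_c/ρ_m = 2.753 km × 2.8/3.388 = 2.28 km.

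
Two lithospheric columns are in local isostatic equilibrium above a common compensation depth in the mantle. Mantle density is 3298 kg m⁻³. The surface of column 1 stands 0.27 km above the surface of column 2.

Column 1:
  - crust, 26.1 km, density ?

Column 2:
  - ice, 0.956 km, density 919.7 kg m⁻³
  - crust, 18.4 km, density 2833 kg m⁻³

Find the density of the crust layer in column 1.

2850 kg m⁻³

Take the compensation level at the base of the deeper column (depth z_c below the surface of column 1) and equate Σ ρ_i t_i down to z_c; mantle fills any gap and the z_c terms cancel.
Column 1: 26.1×ρ + (z_c − 26.1)×3298
Column 2: 0.27×0 + 0.956×919.7 + 18.4×2833 + (z_c − 0.27 − 19.356)×3298
The z_c×3298 term appears on both sides and cancels. Collect the known terms of each column as K = Σ(ρt)_known − 3298 × (depth of known layers): K_1 = 0 − 3298×26.1 = −86077.8; K_2 = 53006.4332 − 3298×(0.27 + 19.356) = −11720.1148.
Balance: K_1 + 26.1×ρ = K_2, so ρ = (K_2 − K_1)/26.1 = 74357.7/26.1 = 2850 kg m⁻³.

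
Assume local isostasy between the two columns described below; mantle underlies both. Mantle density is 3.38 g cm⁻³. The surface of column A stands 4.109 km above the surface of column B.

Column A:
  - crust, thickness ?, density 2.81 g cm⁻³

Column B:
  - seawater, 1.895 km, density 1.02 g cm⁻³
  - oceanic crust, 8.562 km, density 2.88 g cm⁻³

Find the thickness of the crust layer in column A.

39.7 km

Take the compensation level at the base of the deeper column (depth z_c below the surface of column A) and equate Σ ρ_i t_i down to z_c; mantle fills any gap and the z_c terms cancel.
Column A: x×2.81 + (z_c − 0 − x)×3.38
Column B: 4.109×0 + 1.895×1.02 + 8.562×2.88 + (z_c − 4.109 − 10.457)×3.38
The z_c×3.38 term appears on both sides and cancels. Collect the known terms of each column as K = Σ(ρt)_known − 3.38 × (depth of known layers): K_A = 0 − 3.38×0 = 0; K_B = 26.59146 − 3.38×(4.109 + 10.457) = −22.64162.
Balance: K_A − x×(3.38 − 2.81) = K_B, so x = (K_A − K_B)/(3.38 − 2.81) = 22.6416/0.57 = 39.7 km.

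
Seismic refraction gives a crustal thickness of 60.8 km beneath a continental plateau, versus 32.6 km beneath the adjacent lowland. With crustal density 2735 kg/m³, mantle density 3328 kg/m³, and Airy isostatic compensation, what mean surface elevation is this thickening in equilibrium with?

5.02 km

Excess crust Δ = 60.8 km − 32.6 km = 28.2 km, split between elevation h and root r with h + r = Δ.
Airy balance ρ_c h = (ρ_m − ρ_c) r gives r = h ρ_c/(ρ_m − ρ_c), so h (1 + ρ_c/(ρ_m − ρ_c)) = Δ, i.e. h = Δ (ρ_m − ρ_c)/ρ_m.
h = 28.2 km × 593/3328 = 5.02 km.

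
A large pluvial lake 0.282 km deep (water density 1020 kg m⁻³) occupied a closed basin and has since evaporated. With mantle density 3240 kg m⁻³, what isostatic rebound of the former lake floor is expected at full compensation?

0.0888 km

u = d ρ_w/ρ_m = 0.282 km × 1020/3240 = 0.0888 km.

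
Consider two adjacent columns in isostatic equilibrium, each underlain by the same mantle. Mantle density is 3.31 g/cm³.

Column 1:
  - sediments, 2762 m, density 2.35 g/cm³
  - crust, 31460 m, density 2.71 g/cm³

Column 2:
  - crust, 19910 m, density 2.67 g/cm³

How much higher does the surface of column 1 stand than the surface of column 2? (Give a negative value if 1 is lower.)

For any compensation level in the mantle, the mantle terms cancel and isostasy reduces to e = (Σt_1 − Σt_2) − (Σ(ρt)_1 − Σ(ρt)_2) / ρ_m.
Σt_1 = 34222 m; Σt_2 = 19910 m; Σ(ρt)_1 = 91747.3; Σ(ρt)_2 = 53159.7 (in m·g/cm³).
e = (34222 − 19910) − (91747.3 − 53159.7) / 3.31 = 2650 m.

2650 m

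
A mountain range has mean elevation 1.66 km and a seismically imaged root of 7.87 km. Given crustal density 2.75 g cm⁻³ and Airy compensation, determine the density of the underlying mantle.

3.33 g cm⁻³

Airy balance: ρ_c h = (ρ_m − ρ_c) r → ρ_m = ρ_c (1 + h/r).
ρ_m = 2.75 × (1 + 1.66 km/7.87 km) = 3.33 g cm⁻³.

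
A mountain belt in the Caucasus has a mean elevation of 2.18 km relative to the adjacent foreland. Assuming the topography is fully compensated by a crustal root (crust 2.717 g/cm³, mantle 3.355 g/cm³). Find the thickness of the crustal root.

For local isostatic compensation: the weight of the topography is balanced by the buoyancy of the root, ρ_c h = (ρ_m − ρ_c) r.
r = h · ρ_c / (ρ_m − ρ_c) = 2.18 km × 2.717 / (3.355 − 2.717) = 9.28 km.

9.28 km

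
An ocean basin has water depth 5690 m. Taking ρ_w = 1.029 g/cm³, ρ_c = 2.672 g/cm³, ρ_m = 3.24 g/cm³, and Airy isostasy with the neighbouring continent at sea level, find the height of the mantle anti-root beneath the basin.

16500 m

Equating mass per unit area of the two columns: replacing crust with seawater at the top is compensated by replacing crust with mantle at the base: d (ρ_c − ρ_w) = a (ρ_m − ρ_c).
a = d (ρ_c − ρ_w)/(ρ_m − ρ_c) = 5690 m × 1.643/0.568 = 16500 m.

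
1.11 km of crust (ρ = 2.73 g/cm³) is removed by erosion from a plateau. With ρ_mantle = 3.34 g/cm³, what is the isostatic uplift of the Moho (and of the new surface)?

Unloading: uplift u = e ρ_c/ρ_m = 1.11 km × 2.73/3.34 = 0.907 km.

0.907 km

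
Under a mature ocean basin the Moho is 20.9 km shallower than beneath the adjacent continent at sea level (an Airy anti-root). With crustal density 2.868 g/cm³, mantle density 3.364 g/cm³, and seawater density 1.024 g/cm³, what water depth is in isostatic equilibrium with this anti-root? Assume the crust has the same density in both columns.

5.62 km

Replacing a thickness d of crust by seawater at the top must be balanced by replacing crust with mantle at the base: d (ρ_c − ρ_w) = a (ρ_m − ρ_c).
d = a (ρ_m − ρ_c)/(ρ_c − ρ_w) = 20.9 km × 0.496/1.844 = 5.62 km.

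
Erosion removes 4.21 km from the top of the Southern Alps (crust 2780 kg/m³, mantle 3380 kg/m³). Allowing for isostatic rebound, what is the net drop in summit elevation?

Rebound u = e ρ_c/ρ_m = 4.21 km × 2780/3380 = 3.463 km.
Net surface drop = e − u = 4.21 km − 3.463 km = e (ρ_m − ρ_c)/ρ_m = 0.747 km.

0.747 km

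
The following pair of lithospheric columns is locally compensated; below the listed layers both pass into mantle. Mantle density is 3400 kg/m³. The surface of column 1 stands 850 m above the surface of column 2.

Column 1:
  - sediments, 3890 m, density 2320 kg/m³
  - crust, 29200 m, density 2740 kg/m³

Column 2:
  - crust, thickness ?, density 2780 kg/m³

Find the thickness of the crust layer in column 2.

33200 m

Take the compensation level at the base of the deeper column (depth z_c below the surface of column 1) and equate Σ ρ_i t_i down to z_c; mantle fills any gap and the z_c terms cancel.
Column 1: 3890×2320 + 29200×2740 + (z_c − 33090)×3400
Column 2: 850×0 + x×2780 + (z_c − 850 − 0 − x)×3400
The z_c×3400 term appears on both sides and cancels. Collect the known terms of each column as K = Σ(ρt)_known − 3400 × (depth of known layers): K_1 = 89032800 − 3400×33090 = −23473200; K_2 = 0 − 3400×(850 + 0) = −2890000.
Balance: K_1 = K_2 − x×(3400 − 2780), so x = (K_2 − K_1)/(3400 − 2780) = 20583200/620 = 33200 m.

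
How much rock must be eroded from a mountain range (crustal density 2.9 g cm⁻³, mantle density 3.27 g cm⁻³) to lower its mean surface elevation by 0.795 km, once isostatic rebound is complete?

Net drop Δ = e − u = e − e ρ_c/ρ_m = e (ρ_m − ρ_c)/ρ_m.
e = Δ ρ_m/(ρ_m − ρ_c) = 0.795 km × 3.27/0.37 = 7.03 km.

7.03 km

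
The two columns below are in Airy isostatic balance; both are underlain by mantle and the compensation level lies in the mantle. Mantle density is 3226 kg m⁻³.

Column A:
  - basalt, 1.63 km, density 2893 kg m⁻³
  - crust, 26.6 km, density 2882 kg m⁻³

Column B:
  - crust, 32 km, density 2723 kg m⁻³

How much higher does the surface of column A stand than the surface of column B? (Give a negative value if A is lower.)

−1.98 km

For any compensation level in the mantle, the mantle terms cancel and isostasy reduces to e = (Σt_A − Σt_B) − (Σ(ρt)_A − Σ(ρt)_B) / ρ_m.
Σt_A = 28.23 km; Σt_B = 32 km; Σ(ρt)_A = 81376.79; Σ(ρt)_B = 87136 (in km·kg m⁻³).
e = (28.23 − 32) − (81376.79 − 87136) / 3226 = −1.98 km.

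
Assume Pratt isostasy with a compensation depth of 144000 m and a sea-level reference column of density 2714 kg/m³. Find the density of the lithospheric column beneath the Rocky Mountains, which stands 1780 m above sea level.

Pratt balance: ρ_ref D = ρ (D + h).
ρ = ρ_ref D/(D + h) = 2714 × 144000 m/(144000 m + 1780 m) = 2680 kg/m³.

2680 kg/m³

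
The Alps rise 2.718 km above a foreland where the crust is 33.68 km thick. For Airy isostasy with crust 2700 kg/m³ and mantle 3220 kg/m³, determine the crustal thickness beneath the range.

50.5 km

Root depth r = h ρ_c / (ρ_m − ρ_c) = 2.718 km × 2700 / 520 = 14.11 km.
Total thickness = T + h + r = 33.68 km + 2.718 km + 14.11 km = 50.5 km.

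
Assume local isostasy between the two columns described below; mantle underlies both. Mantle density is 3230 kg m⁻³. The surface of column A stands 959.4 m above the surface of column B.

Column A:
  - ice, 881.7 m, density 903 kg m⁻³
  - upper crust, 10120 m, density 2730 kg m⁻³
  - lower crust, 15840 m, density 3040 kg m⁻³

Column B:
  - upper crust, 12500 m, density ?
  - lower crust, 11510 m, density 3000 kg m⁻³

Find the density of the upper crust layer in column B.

Take the compensation level at the base of the deeper column (depth z_c below the surface of column A) and equate Σ ρ_i t_i down to z_c; mantle fills any gap and the z_c terms cancel.
Column A: 881.7×903 + 10120×2730 + 15840×3040 + (z_c − 26841.7)×3230
Column B: 959.4×0 + 12500×ρ + 11510×3000 + (z_c − 959.4 − 24010)×3230
The z_c×3230 term appears on both sides and cancels. Collect the known terms of each column as K = Σ(ρt)_known − 3230 × (depth of known layers): K_A = 76577375.1 − 3230×26841.7 = −10121315.9; K_B = 34530000 − 3230×(959.4 + 24010) = −46121162.
Balance: K_A = K_B + 12500×ρ, so ρ = (K_A − K_B)/12500 = 35999800/12500 = 2880 kg m⁻³.

2880 kg m⁻³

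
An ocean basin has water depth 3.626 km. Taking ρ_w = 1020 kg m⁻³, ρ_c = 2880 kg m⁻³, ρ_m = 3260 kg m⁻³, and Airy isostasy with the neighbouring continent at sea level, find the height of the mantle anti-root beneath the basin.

In Airy isostatic equilibrium: replacing crust with seawater at the top is compensated by replacing crust with mantle at the base: d (ρ_c − ρ_w) = a (ρ_m − ρ_c).
a = d (ρ_c − ρ_w)/(ρ_m − ρ_c) = 3.626 km × 1860/380 = 17.7 km.

17.7 km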